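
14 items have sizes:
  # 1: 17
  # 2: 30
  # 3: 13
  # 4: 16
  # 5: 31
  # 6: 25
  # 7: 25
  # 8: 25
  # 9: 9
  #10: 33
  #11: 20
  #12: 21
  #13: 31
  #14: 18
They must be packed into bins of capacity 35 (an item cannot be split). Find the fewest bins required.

11

Total = 33 + 31 + 31 + 30 + 25 + 25 + 25 + 21 + 20 + 18 + 17 + 16 + 13 + 9 = 314.
Lower bound: ⌈314/35⌉ = 9 bins.
Also, 10 items each exceed 35/2, and no two of those can share a bin, so at least 10 bins are needed.
A packing using 11 bins:
  bin 1: 33 = 33
  bin 2: 31 = 31
  bin 3: 31 = 31
  bin 4: 30 = 30
  bin 5: 25 + 9 = 34
  bin 6: 25 = 25
  bin 7: 25 = 25
  bin 8: 21 + 13 = 34
  bin 9: 20 = 20
  bin 10: 18 + 17 = 35
  bin 11: 16 = 16
No arrangement into 10 bins stays within capacity, so 11 is optimal.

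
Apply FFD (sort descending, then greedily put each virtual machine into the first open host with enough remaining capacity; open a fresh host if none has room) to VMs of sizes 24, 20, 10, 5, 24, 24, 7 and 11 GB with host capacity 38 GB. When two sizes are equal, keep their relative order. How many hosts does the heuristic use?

4

Sorted descending: 24, 24, 24, 20, 11, 10, 7, 5.
  24 → host 1 (new)  [load 24/38]
  24 → host 2 (new)  [load 24/38]
  24 → host 3 (new)  [load 24/38]
  20 → host 4 (new)  [load 20/38]
  11 → host 1  [load 35/38]
  10 → host 2  [load 34/38]
  7 → host 3  [load 31/38]
  5 → host 3  [load 36/38]
4 hosts opened.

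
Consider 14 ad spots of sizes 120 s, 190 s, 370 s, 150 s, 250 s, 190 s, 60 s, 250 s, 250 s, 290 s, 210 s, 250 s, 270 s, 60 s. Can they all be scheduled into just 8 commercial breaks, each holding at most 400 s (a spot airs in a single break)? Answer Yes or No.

Total = 2910 s; ⌈2910/400⌉ = 8.
The bound of 8 does not rule out 8, but exhaustive search shows no assignment into 8 commercial breaks of capacity 400 s exists — the minimum is 9.

No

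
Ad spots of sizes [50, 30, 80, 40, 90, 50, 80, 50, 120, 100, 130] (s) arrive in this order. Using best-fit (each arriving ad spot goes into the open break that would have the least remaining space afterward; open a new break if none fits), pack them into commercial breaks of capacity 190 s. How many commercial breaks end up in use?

  50 → break 1 (new)  [load 50/190]
  30 → break 1  [load 80/190]
  80 → break 1  [load 160/190]
  40 → break 2 (new)  [load 40/190]
  90 → break 2  [load 130/190]
  50 → break 2  [load 180/190]
  80 → break 3 (new)  [load 80/190]
  50 → break 3  [load 130/190]
  120 → break 4 (new)  [load 120/190]
  100 → break 5 (new)  [load 100/190]
  130 → break 6 (new)  [load 130/190]
6 commercial breaks opened.

6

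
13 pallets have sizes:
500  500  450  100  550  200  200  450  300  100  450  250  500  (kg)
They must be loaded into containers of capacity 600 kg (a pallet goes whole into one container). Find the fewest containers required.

Total = 550 + 500 + 500 + 500 + 450 + 450 + 450 + 300 + 250 + 200 + 200 + 100 + 100 = 4550 kg.
Lower bound: ⌈4550/600⌉ = 8 containers.
A packing using 9 containers:
  container 1: 550 = 550
  container 2: 500 + 100 = 600
  container 3: 500 + 100 = 600
  container 4: 500 = 500
  container 5: 450 = 450
  container 6: 450 = 450
  container 7: 450 = 450
  container 8: 300 + 250 = 550
  container 9: 200 + 200 = 400
No arrangement into 8 containers stays within capacity, so 9 is optimal.

9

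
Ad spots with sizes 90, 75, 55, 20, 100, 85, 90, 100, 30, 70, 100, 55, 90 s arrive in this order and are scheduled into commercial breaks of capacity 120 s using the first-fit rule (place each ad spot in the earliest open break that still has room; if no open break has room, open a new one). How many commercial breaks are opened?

10

  90 → break 1 (new)  [load 90/120]
  75 → break 2 (new)  [load 75/120]
  55 → break 3 (new)  [load 55/120]
  20 → break 1  [load 110/120]
  100 → break 4 (new)  [load 100/120]
  85 → break 5 (new)  [load 85/120]
  90 → break 6 (new)  [load 90/120]
  100 → break 7 (new)  [load 100/120]
  30 → break 2  [load 105/120]
  70 → break 8 (new)  [load 70/120]
  100 → break 9 (new)  [load 100/120]
  55 → break 3  [load 110/120]
  90 → break 10 (new)  [load 90/120]
10 commercial breaks opened.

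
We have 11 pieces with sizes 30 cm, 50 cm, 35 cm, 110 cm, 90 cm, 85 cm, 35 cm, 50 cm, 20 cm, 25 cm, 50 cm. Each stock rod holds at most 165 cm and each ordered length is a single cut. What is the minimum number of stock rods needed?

4

Total = 110 + 90 + 85 + 50 + 50 + 50 + 35 + 35 + 30 + 25 + 20 = 580 cm.
Lower bound: ⌈580/165⌉ = 4 stock rods.
A packing using 4 stock rods:
  stock rod 1: 110 + 50 = 160
  stock rod 2: 90 + 50 + 25 = 165
  stock rod 3: 85 + 50 + 30 = 165
  stock rod 4: 35 + 35 + 20 = 90
This matches the lower bound, so 4 is optimal.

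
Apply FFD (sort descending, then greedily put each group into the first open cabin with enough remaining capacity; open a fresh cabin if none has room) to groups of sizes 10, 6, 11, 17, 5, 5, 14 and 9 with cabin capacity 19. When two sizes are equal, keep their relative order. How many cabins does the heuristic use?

5

Sorted descending: 17, 14, 11, 10, 9, 6, 5, 5.
  17 → cabin 1 (new)  [load 17/19]
  14 → cabin 2 (new)  [load 14/19]
  11 → cabin 3 (new)  [load 11/19]
  10 → cabin 4 (new)  [load 10/19]
  9 → cabin 4  [load 19/19]
  6 → cabin 3  [load 17/19]
  5 → cabin 2  [load 19/19]
  5 → cabin 5 (new)  [load 5/19]
5 cabins opened.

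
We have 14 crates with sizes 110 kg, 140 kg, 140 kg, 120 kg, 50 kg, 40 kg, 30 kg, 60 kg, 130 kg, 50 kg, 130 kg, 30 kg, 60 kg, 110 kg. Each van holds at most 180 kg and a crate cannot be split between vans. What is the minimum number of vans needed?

Total = 140 + 140 + 130 + 130 + 120 + 110 + 110 + 60 + 60 + 50 + 50 + 40 + 30 + 30 = 1200 kg.
Lower bound: ⌈1200/180⌉ = 7 vans.
A packing using 7 vans:
  van 1: 140 + 40 = 180
  van 2: 140 + 30 = 170
  van 3: 130 + 50 = 180
  van 4: 130 + 50 = 180
  van 5: 120 + 60 = 180
  van 6: 110 + 60 = 170
  van 7: 110 + 30 = 140
This matches the lower bound, so 7 is optimal.

7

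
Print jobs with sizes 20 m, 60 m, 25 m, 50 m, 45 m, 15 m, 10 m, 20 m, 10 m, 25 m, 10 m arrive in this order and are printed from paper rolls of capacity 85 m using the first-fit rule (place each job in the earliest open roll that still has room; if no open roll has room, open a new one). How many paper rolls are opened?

4

  20 → roll 1 (new)  [load 20/85]
  60 → roll 1  [load 80/85]
  25 → roll 2 (new)  [load 25/85]
  50 → roll 2  [load 75/85]
  45 → roll 3 (new)  [load 45/85]
  15 → roll 3  [load 60/85]
  10 → roll 2  [load 85/85]
  20 → roll 3  [load 80/85]
  10 → roll 4 (new)  [load 10/85]
  25 → roll 4  [load 35/85]
  10 → roll 4  [load 45/85]
4 paper rolls opened.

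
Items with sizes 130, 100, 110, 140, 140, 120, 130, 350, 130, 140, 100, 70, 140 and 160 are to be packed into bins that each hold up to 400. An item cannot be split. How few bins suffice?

6

Total = 350 + 160 + 140 + 140 + 140 + 140 + 130 + 130 + 130 + 120 + 110 + 100 + 100 + 70 = 1960.
Lower bound: ⌈1960/400⌉ = 5 bins.
A packing using 6 bins:
  bin 1: 350 = 350
  bin 2: 160 + 140 + 100 = 400
  bin 3: 140 + 140 + 120 = 400
  bin 4: 140 + 130 + 130 = 400
  bin 5: 130 + 110 + 100 = 340
  bin 6: 70 = 70
No arrangement into 5 bins stays within capacity, so 6 is optimal.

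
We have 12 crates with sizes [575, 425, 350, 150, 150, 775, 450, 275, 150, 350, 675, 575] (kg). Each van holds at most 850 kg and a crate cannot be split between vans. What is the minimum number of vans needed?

Total = 775 + 675 + 575 + 575 + 450 + 425 + 350 + 350 + 275 + 150 + 150 + 150 = 4900 kg.
Lower bound: ⌈4900/850⌉ = 6 vans.
A packing using 7 vans:
  van 1: 775 = 775
  van 2: 675 + 150 = 825
  van 3: 575 + 275 = 850
  van 4: 575 + 150 = 725
  van 5: 450 + 350 = 800
  van 6: 425 + 350 = 775
  van 7: 150 = 150
No arrangement into 6 vans stays within capacity, so 7 is optimal.

7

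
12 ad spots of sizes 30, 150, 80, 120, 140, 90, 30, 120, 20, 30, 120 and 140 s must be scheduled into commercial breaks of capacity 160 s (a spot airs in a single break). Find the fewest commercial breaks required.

8

Total = 150 + 140 + 140 + 120 + 120 + 120 + 90 + 80 + 30 + 30 + 30 + 20 = 1070 s.
Lower bound: ⌈1070/160⌉ = 7 commercial breaks.
A packing using 8 commercial breaks:
  break 1: 150 = 150
  break 2: 140 + 20 = 160
  break 3: 140 = 140
  break 4: 120 + 30 = 150
  break 5: 120 + 30 = 150
  break 6: 120 + 30 = 150
  break 7: 90 = 90
  break 8: 80 = 80
No arrangement into 7 commercial breaks stays within capacity, so 8 is optimal.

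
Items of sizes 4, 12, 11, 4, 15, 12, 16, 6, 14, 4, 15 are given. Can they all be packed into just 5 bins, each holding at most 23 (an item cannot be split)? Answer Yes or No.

No

Total = 113; ⌈113/23⌉ = 5.
6 items each exceed half the capacity and cannot share a bin, forcing at least 6 bins.
At least 6 bins are required, but only 5 are allowed.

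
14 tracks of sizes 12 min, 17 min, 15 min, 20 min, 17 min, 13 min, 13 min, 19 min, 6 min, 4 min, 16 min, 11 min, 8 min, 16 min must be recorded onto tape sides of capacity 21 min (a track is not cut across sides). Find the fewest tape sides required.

Total = 20 + 19 + 17 + 17 + 16 + 16 + 15 + 13 + 13 + 12 + 11 + 8 + 6 + 4 = 187 min.
Lower bound: ⌈187/21⌉ = 9 tape sides.
Also, 11 tracks each exceed 21/2 min, and no two of those can share a side, so at least 11 tape sides are needed.
A packing using 11 tape sides:
  side 1: 20 = 20
  side 2: 19 = 19
  side 3: 17 + 4 = 21
  side 4: 17 = 17
  side 5: 16 = 16
  side 6: 16 = 16
  side 7: 15 + 6 = 21
  side 8: 13 + 8 = 21
  side 9: 13 = 13
  side 10: 12 = 12
  side 11: 11 = 11
This matches the lower bound, so 11 is optimal.

11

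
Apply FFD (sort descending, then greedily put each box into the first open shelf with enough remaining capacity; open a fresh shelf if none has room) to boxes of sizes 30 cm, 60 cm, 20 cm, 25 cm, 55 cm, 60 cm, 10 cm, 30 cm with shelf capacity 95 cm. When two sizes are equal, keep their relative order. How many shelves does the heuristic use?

Sorted descending: 60, 60, 55, 30, 30, 25, 20, 10.
  60 → shelf 1 (new)  [load 60/95]
  60 → shelf 2 (new)  [load 60/95]
  55 → shelf 3 (new)  [load 55/95]
  30 → shelf 1  [load 90/95]
  30 → shelf 2  [load 90/95]
  25 → shelf 3  [load 80/95]
  20 → shelf 4 (new)  [load 20/95]
  10 → shelf 3  [load 90/95]
4 shelves opened.

4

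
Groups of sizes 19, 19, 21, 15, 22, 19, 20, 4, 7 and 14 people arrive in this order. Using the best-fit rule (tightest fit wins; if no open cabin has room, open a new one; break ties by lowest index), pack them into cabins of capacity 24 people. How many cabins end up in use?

  19 → cabin 1 (new)  [load 19/24]
  19 → cabin 2 (new)  [load 19/24]
  21 → cabin 3 (new)  [load 21/24]
  15 → cabin 4 (new)  [load 15/24]
  22 → cabin 5 (new)  [load 22/24]
  19 → cabin 6 (new)  [load 19/24]
  20 → cabin 7 (new)  [load 20/24]
  4 → cabin 7  [load 24/24]
  7 → cabin 4  [load 22/24]
  14 → cabin 8 (new)  [load 14/24]
8 cabins opened.

8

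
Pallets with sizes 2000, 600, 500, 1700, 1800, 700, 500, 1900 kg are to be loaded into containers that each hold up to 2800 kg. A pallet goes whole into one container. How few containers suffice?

Total = 2000 + 1900 + 1800 + 1700 + 700 + 600 + 500 + 500 = 9700 kg.
Lower bound: ⌈9700/2800⌉ = 4 containers.
A packing using 4 containers:
  container 1: 2000 + 700 = 2700
  container 2: 1900 + 600 = 2500
  container 3: 1800 + 500 + 500 = 2800
  container 4: 1700 = 1700
This matches the lower bound, so 4 is optimal.

4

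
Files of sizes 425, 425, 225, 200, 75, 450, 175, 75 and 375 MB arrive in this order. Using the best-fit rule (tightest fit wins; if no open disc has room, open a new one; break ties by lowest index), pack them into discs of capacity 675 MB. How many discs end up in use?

4

  425 → disc 1 (new)  [load 425/675]
  425 → disc 2 (new)  [load 425/675]
  225 → disc 1  [load 650/675]
  200 → disc 2  [load 625/675]
  75 → disc 3 (new)  [load 75/675]
  450 → disc 3  [load 525/675]
  175 → disc 4 (new)  [load 175/675]
  75 → disc 3  [load 600/675]
  375 → disc 4  [load 550/675]
4 discs opened.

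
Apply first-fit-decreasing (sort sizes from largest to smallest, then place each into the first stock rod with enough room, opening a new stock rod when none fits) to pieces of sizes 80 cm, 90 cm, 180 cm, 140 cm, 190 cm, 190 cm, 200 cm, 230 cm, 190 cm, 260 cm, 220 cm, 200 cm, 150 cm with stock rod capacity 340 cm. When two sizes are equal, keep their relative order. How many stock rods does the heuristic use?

9

Sorted descending: 260, 230, 220, 200, 200, 190, 190, 190, 180, 150, 140, 90, 80.
  260 → stock rod 1 (new)  [load 260/340]
  230 → stock rod 2 (new)  [load 230/340]
  220 → stock rod 3 (new)  [load 220/340]
  200 → stock rod 4 (new)  [load 200/340]
  200 → stock rod 5 (new)  [load 200/340]
  190 → stock rod 6 (new)  [load 190/340]
  190 → stock rod 7 (new)  [load 190/340]
  190 → stock rod 8 (new)  [load 190/340]
  180 → stock rod 9 (new)  [load 180/340]
  150 → stock rod 6  [load 340/340]
  140 → stock rod 4  [load 340/340]
  90 → stock rod 2  [load 320/340]
  80 → stock rod 1  [load 340/340]
9 stock rods opened.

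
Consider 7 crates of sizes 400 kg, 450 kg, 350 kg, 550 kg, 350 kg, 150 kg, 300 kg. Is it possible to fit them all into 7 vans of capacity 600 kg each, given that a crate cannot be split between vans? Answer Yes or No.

A valid assignment using 6 vans:
  van 1: 550 = 550
  van 2: 450 + 150 = 600
  van 3: 400 = 400
  van 4: 350 = 350
  van 5: 350 = 350
  van 6: 300 = 300
That uses only 6 ≤ 7, so 7 vans are enough.

Yes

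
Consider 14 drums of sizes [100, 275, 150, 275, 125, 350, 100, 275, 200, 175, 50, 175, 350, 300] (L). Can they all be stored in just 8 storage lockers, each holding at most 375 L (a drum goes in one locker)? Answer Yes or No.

No

Total = 2900 L; ⌈2900/375⌉ = 8.
The bound of 8 does not rule out 8, but exhaustive search shows no assignment into 8 storage lockers of capacity 375 L exists — the minimum is 9.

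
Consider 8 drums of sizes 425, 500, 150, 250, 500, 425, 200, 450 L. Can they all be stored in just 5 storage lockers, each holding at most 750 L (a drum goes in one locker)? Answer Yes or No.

Yes

A valid assignment using 5 storage lockers:
  locker 1: 500 + 250 = 750
  locker 2: 500 + 200 = 700
  locker 3: 450 + 150 = 600
  locker 4: 425 = 425
  locker 5: 425 = 425
Every load is within 750 L, so 5 storage lockers suffice.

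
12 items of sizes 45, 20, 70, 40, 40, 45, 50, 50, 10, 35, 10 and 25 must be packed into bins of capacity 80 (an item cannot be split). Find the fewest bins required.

Total = 70 + 50 + 50 + 45 + 45 + 40 + 40 + 35 + 25 + 20 + 10 + 10 = 440.
Lower bound: ⌈440/80⌉ = 6 bins.
A packing using 6 bins:
  bin 1: 70 + 10 = 80
  bin 2: 50 + 25 = 75
  bin 3: 50 + 20 + 10 = 80
  bin 4: 45 + 35 = 80
  bin 5: 45 = 45
  bin 6: 40 + 40 = 80
This matches the lower bound, so 6 is optimal.

6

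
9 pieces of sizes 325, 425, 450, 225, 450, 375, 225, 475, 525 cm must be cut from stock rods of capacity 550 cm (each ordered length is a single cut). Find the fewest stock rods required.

Total = 525 + 475 + 450 + 450 + 425 + 375 + 325 + 225 + 225 = 3475 cm.
Lower bound: ⌈3475/550⌉ = 7 stock rods.
A packing using 8 stock rods:
  stock rod 1: 525 = 525
  stock rod 2: 475 = 475
  stock rod 3: 450 = 450
  stock rod 4: 450 = 450
  stock rod 5: 425 = 425
  stock rod 6: 375 = 375
  stock rod 7: 325 + 225 = 550
  stock rod 8: 225 = 225
No arrangement into 7 stock rods stays within capacity, so 8 is optimal.

8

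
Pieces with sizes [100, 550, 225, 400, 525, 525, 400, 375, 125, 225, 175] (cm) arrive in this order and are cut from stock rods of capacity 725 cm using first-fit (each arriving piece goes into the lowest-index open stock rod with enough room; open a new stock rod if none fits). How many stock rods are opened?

  100 → stock rod 1 (new)  [load 100/725]
  550 → stock rod 1  [load 650/725]
  225 → stock rod 2 (new)  [load 225/725]
  400 → stock rod 2  [load 625/725]
  525 → stock rod 3 (new)  [load 525/725]
  525 → stock rod 4 (new)  [load 525/725]
  400 → stock rod 5 (new)  [load 400/725]
  375 → stock rod 6 (new)  [load 375/725]
  125 → stock rod 3  [load 650/725]
  225 → stock rod 5  [load 625/725]
  175 → stock rod 4  [load 700/725]
6 stock rods opened.

6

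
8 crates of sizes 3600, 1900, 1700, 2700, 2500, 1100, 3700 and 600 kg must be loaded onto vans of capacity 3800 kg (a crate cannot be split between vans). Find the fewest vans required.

5

Total = 3700 + 3600 + 2700 + 2500 + 1900 + 1700 + 1100 + 600 = 17800 kg.
Lower bound: ⌈17800/3800⌉ = 5 vans.
A packing using 5 vans:
  van 1: 3700 = 3700
  van 2: 3600 = 3600
  van 3: 2700 + 1100 = 3800
  van 4: 2500 + 600 = 3100
  van 5: 1900 + 1700 = 3600
This matches the lower bound, so 5 is optimal.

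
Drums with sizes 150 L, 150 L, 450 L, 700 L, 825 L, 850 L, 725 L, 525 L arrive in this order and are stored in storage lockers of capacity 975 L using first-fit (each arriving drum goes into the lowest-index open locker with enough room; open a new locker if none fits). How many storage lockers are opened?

6

  150 → locker 1 (new)  [load 150/975]
  150 → locker 1  [load 300/975]
  450 → locker 1  [load 750/975]
  700 → locker 2 (new)  [load 700/975]
  825 → locker 3 (new)  [load 825/975]
  850 → locker 4 (new)  [load 850/975]
  725 → locker 5 (new)  [load 725/975]
  525 → locker 6 (new)  [load 525/975]
6 storage lockers opened.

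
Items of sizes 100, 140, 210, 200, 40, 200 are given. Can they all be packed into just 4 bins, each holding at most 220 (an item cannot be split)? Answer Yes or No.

Total = 890; ⌈890/220⌉ = 5.
At least 5 bins are required, but only 4 are allowed.

No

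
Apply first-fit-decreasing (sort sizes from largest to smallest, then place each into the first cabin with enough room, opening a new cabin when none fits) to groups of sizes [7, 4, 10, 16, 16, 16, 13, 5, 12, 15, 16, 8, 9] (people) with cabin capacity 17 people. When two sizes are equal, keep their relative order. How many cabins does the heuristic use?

Sorted descending: 16, 16, 16, 16, 15, 13, 12, 10, 9, 8, 7, 5, 4.
  16 → cabin 1 (new)  [load 16/17]
  16 → cabin 2 (new)  [load 16/17]
  16 → cabin 3 (new)  [load 16/17]
  16 → cabin 4 (new)  [load 16/17]
  15 → cabin 5 (new)  [load 15/17]
  13 → cabin 6 (new)  [load 13/17]
  12 → cabin 7 (new)  [load 12/17]
  10 → cabin 8 (new)  [load 10/17]
  9 → cabin 9 (new)  [load 9/17]
  8 → cabin 9  [load 17/17]
  7 → cabin 8  [load 17/17]
  5 → cabin 7  [load 17/17]
  4 → cabin 6  [load 17/17]
9 cabins opened.

9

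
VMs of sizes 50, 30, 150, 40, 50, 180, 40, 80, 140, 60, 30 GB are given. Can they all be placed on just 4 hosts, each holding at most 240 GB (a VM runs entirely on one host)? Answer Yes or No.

Yes

A valid assignment using 4 hosts:
  host 1: 180 + 60 = 240
  host 2: 150 + 80 = 230
  host 3: 140 + 50 + 50 = 240
  host 4: 40 + 40 + 30 + 30 = 140
Every load is within 240 GB, so 4 hosts suffice.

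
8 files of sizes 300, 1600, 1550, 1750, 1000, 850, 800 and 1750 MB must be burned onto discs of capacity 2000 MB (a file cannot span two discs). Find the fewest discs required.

Total = 1750 + 1750 + 1600 + 1550 + 1000 + 850 + 800 + 300 = 9600 MB.
Lower bound: ⌈9600/2000⌉ = 5 discs.
A packing using 6 discs:
  disc 1: 1750 = 1750
  disc 2: 1750 = 1750
  disc 3: 1600 + 300 = 1900
  disc 4: 1550 = 1550
  disc 5: 1000 + 850 = 1850
  disc 6: 800 = 800
No arrangement into 5 discs stays within capacity, so 6 is optimal.

6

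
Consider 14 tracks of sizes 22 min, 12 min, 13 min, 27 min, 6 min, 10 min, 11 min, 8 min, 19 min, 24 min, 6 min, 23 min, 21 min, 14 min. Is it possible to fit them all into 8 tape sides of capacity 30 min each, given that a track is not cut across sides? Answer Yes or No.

A valid assignment using 8 tape sides:
  side 1: 27 = 27
  side 2: 24 + 6 = 30
  side 3: 23 + 6 = 29
  side 4: 22 + 8 = 30
  side 5: 21 = 21
  side 6: 19 + 11 = 30
  side 7: 14 + 13 = 27
  side 8: 12 + 10 = 22
Every load is within 30 min, so 8 tape sides suffice.

Yes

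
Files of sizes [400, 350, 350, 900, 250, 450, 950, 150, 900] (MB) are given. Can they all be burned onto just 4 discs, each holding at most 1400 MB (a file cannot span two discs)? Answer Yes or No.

Yes

A valid assignment using 4 discs:
  disc 1: 950 + 450 = 1400
  disc 2: 900 + 400 = 1300
  disc 3: 900 + 350 + 150 = 1400
  disc 4: 350 + 250 = 600
Every load is within 1400 MB, so 4 discs suffice.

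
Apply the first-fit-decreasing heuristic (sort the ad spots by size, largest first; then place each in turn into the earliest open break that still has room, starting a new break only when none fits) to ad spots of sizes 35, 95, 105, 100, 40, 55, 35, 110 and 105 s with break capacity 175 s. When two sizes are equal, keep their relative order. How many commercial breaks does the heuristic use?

Sorted descending: 110, 105, 105, 100, 95, 55, 40, 35, 35.
  110 → break 1 (new)  [load 110/175]
  105 → break 2 (new)  [load 105/175]
  105 → break 3 (new)  [load 105/175]
  100 → break 4 (new)  [load 100/175]
  95 → break 5 (new)  [load 95/175]
  55 → break 1  [load 165/175]
  40 → break 2  [load 145/175]
  35 → break 3  [load 140/175]
  35 → break 3  [load 175/175]
5 commercial breaks opened.

5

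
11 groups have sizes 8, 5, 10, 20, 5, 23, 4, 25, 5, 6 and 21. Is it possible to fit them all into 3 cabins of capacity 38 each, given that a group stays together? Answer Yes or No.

Total = 132; ⌈132/38⌉ = 4.
At least 4 cabins are required, but only 3 are allowed.

No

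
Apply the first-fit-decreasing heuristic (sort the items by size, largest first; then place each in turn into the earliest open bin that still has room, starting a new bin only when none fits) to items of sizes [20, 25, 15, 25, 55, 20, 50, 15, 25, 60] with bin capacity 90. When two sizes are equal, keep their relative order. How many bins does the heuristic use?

4

Sorted descending: 60, 55, 50, 25, 25, 25, 20, 20, 15, 15.
  60 → bin 1 (new)  [load 60/90]
  55 → bin 2 (new)  [load 55/90]
  50 → bin 3 (new)  [load 50/90]
  25 → bin 1  [load 85/90]
  25 → bin 2  [load 80/90]
  25 → bin 3  [load 75/90]
  20 → bin 4 (new)  [load 20/90]
  20 → bin 4  [load 40/90]
  15 → bin 3  [load 90/90]
  15 → bin 4  [load 55/90]
4 bins opened.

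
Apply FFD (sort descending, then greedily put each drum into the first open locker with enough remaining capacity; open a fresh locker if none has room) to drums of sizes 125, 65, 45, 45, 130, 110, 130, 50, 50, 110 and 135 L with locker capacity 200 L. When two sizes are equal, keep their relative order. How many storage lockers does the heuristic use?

6

Sorted descending: 135, 130, 130, 125, 110, 110, 65, 50, 50, 45, 45.
  135 → locker 1 (new)  [load 135/200]
  130 → locker 2 (new)  [load 130/200]
  130 → locker 3 (new)  [load 130/200]
  125 → locker 4 (new)  [load 125/200]
  110 → locker 5 (new)  [load 110/200]
  110 → locker 6 (new)  [load 110/200]
  65 → locker 1  [load 200/200]
  50 → locker 2  [load 180/200]
  50 → locker 3  [load 180/200]
  45 → locker 4  [load 170/200]
  45 → locker 5  [load 155/200]
6 storage lockers opened.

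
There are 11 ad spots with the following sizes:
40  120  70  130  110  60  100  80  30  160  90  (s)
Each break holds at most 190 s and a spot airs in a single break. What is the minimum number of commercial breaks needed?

6

Total = 160 + 130 + 120 + 110 + 100 + 90 + 80 + 70 + 60 + 40 + 30 = 990 s.
Lower bound: ⌈990/190⌉ = 6 commercial breaks.
A packing using 6 commercial breaks:
  break 1: 160 + 30 = 190
  break 2: 130 + 60 = 190
  break 3: 120 + 70 = 190
  break 4: 110 + 80 = 190
  break 5: 100 + 90 = 190
  break 6: 40 = 40
This matches the lower bound, so 6 is optimal.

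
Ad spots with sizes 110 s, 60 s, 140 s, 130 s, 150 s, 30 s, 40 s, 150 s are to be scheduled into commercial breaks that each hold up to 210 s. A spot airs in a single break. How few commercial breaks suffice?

Total = 150 + 150 + 140 + 130 + 110 + 60 + 40 + 30 = 810 s.
Lower bound: ⌈810/210⌉ = 4 commercial breaks.
Also, 5 ad spots each exceed 105 s, and no two of those can share a break, so at least 5 commercial breaks are needed.
A packing using 5 commercial breaks:
  break 1: 150 + 60 = 210
  break 2: 150 + 40 = 190
  break 3: 140 + 30 = 170
  break 4: 130 = 130
  break 5: 110 = 110
This matches the lower bound, so 5 is optimal.

5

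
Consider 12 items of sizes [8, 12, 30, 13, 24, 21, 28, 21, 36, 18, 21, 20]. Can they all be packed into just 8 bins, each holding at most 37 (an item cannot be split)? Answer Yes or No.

No

Total = 252; ⌈252/37⌉ = 7.
8 items each exceed half the capacity and cannot share a bin, forcing at least 8 bins.
The bound of 8 does not rule out 8, but exhaustive search shows no assignment into 8 bins of capacity 37 exists — the minimum is 9.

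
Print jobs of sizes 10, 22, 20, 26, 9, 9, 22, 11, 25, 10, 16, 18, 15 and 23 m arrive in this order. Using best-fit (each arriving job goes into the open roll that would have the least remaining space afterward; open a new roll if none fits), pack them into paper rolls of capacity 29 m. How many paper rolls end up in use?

  10 → roll 1 (new)  [load 10/29]
  22 → roll 2 (new)  [load 22/29]
  20 → roll 3 (new)  [load 20/29]
  26 → roll 4 (new)  [load 26/29]
  9 → roll 3  [load 29/29]
  9 → roll 1  [load 19/29]
  22 → roll 5 (new)  [load 22/29]
  11 → roll 6 (new)  [load 11/29]
  25 → roll 7 (new)  [load 25/29]
  10 → roll 1  [load 29/29]
  16 → roll 6  [load 27/29]
  18 → roll 8 (new)  [load 18/29]
  15 → roll 9 (new)  [load 15/29]
  23 → roll 10 (new)  [load 23/29]
10 paper rolls opened.

10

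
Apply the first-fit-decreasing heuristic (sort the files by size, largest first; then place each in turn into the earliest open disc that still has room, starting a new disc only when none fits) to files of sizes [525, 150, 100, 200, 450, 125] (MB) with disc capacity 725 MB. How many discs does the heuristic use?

3

Sorted descending: 525, 450, 200, 150, 125, 100.
  525 → disc 1 (new)  [load 525/725]
  450 → disc 2 (new)  [load 450/725]
  200 → disc 1  [load 725/725]
  150 → disc 2  [load 600/725]
  125 → disc 2  [load 725/725]
  100 → disc 3 (new)  [load 100/725]
3 discs opened.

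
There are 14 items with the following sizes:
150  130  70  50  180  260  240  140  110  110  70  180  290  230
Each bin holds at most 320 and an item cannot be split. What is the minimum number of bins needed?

8

Total = 290 + 260 + 240 + 230 + 180 + 180 + 150 + 140 + 130 + 110 + 110 + 70 + 70 + 50 = 2210.
Lower bound: ⌈2210/320⌉ = 7 bins.
A packing using 8 bins:
  bin 1: 290 = 290
  bin 2: 260 + 50 = 310
  bin 3: 240 + 70 = 310
  bin 4: 230 + 70 = 300
  bin 5: 180 + 140 = 320
  bin 6: 180 + 130 = 310
  bin 7: 150 + 110 = 260
  bin 8: 110 = 110
No arrangement into 7 bins stays within capacity, so 8 is optimal.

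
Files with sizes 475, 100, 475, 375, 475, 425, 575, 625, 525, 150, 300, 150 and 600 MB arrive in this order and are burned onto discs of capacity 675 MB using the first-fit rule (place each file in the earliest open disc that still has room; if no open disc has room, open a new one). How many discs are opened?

9

  475 → disc 1 (new)  [load 475/675]
  100 → disc 1  [load 575/675]
  475 → disc 2 (new)  [load 475/675]
  375 → disc 3 (new)  [load 375/675]
  475 → disc 4 (new)  [load 475/675]
  425 → disc 5 (new)  [load 425/675]
  575 → disc 6 (new)  [load 575/675]
  625 → disc 7 (new)  [load 625/675]
  525 → disc 8 (new)  [load 525/675]
  150 → disc 2  [load 625/675]
  300 → disc 3  [load 675/675]
  150 → disc 4  [load 625/675]
  600 → disc 9 (new)  [load 600/675]
9 discs opened.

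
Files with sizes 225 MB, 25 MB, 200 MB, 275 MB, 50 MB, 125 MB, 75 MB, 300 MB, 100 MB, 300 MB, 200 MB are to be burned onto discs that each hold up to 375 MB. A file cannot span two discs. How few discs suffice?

6

Total = 300 + 300 + 275 + 225 + 200 + 200 + 125 + 100 + 75 + 50 + 25 = 1875 MB.
Lower bound: ⌈1875/375⌉ = 5 discs.
Also, 6 files each exceed 375/2 MB, and no two of those can share a disc, so at least 6 discs are needed.
A packing using 6 discs:
  disc 1: 300 + 75 = 375
  disc 2: 300 + 50 + 25 = 375
  disc 3: 275 + 100 = 375
  disc 4: 225 + 125 = 350
  disc 5: 200 = 200
  disc 6: 200 = 200
This matches the lower bound, so 6 is optimal.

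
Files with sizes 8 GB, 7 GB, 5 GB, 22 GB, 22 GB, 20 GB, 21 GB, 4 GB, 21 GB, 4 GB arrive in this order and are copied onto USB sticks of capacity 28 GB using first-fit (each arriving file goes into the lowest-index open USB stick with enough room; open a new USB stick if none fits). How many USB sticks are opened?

  8 → USB stick 1 (new)  [load 8/28]
  7 → USB stick 1  [load 15/28]
  5 → USB stick 1  [load 20/28]
  22 → USB stick 2 (new)  [load 22/28]
  22 → USB stick 3 (new)  [load 22/28]
  20 → USB stick 4 (new)  [load 20/28]
  21 → USB stick 5 (new)  [load 21/28]
  4 → USB stick 1  [load 24/28]
  21 → USB stick 6 (new)  [load 21/28]
  4 → USB stick 1  [load 28/28]
6 USB sticks opened.

6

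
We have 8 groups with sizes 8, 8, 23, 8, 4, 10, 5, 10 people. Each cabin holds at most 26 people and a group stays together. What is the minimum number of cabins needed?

Total = 23 + 10 + 10 + 8 + 8 + 8 + 5 + 4 = 76 people.
Lower bound: ⌈76/26⌉ = 3 cabins.
A packing using 4 cabins:
  cabin 1: 23 = 23
  cabin 2: 10 + 10 + 5 = 25
  cabin 3: 8 + 8 + 8 = 24
  cabin 4: 4 = 4
No arrangement into 3 cabins stays within capacity, so 4 is optimal.

4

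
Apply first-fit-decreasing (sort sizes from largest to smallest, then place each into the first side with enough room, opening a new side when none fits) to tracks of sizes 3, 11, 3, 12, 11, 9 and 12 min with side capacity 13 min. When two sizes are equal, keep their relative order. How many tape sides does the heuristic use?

6

Sorted descending: 12, 12, 11, 11, 9, 3, 3.
  12 → side 1 (new)  [load 12/13]
  12 → side 2 (new)  [load 12/13]
  11 → side 3 (new)  [load 11/13]
  11 → side 4 (new)  [load 11/13]
  9 → side 5 (new)  [load 9/13]
  3 → side 5  [load 12/13]
  3 → side 6 (new)  [load 3/13]
6 tape sides opened.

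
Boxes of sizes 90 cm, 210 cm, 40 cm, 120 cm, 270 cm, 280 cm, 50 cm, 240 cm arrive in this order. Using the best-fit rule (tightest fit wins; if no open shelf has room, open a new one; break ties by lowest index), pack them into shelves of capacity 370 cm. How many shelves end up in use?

4

  90 → shelf 1 (new)  [load 90/370]
  210 → shelf 1  [load 300/370]
  40 → shelf 1  [load 340/370]
  120 → shelf 2 (new)  [load 120/370]
  270 → shelf 3 (new)  [load 270/370]
  280 → shelf 4 (new)  [load 280/370]
  50 → shelf 4  [load 330/370]
  240 → shelf 2  [load 360/370]
4 shelves opened.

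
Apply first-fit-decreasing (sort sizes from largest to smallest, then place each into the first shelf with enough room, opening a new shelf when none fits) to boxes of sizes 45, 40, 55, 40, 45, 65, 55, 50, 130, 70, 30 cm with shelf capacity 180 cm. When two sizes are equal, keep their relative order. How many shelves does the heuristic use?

4

Sorted descending: 130, 70, 65, 55, 55, 50, 45, 45, 40, 40, 30.
  130 → shelf 1 (new)  [load 130/180]
  70 → shelf 2 (new)  [load 70/180]
  65 → shelf 2  [load 135/180]
  55 → shelf 3 (new)  [load 55/180]
  55 → shelf 3  [load 110/180]
  50 → shelf 1  [load 180/180]
  45 → shelf 2  [load 180/180]
  45 → shelf 3  [load 155/180]
  40 → shelf 4 (new)  [load 40/180]
  40 → shelf 4  [load 80/180]
  30 → shelf 4  [load 110/180]
4 shelves opened.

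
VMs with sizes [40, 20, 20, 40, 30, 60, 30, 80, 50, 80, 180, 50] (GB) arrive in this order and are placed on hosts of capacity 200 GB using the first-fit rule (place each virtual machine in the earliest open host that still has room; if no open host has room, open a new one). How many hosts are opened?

4

  40 → host 1 (new)  [load 40/200]
  20 → host 1  [load 60/200]
  20 → host 1  [load 80/200]
  40 → host 1  [load 120/200]
  30 → host 1  [load 150/200]
  60 → host 2 (new)  [load 60/200]
  30 → host 1  [load 180/200]
  80 → host 2  [load 140/200]
  50 → host 2  [load 190/200]
  80 → host 3 (new)  [load 80/200]
  180 → host 4 (new)  [load 180/200]
  50 → host 3  [load 130/200]
4 hosts opened.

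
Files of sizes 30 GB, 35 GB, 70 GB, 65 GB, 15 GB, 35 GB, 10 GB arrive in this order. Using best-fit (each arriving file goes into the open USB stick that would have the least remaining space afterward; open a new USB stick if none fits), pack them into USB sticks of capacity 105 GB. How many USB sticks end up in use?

  30 → USB stick 1 (new)  [load 30/105]
  35 → USB stick 1  [load 65/105]
  70 → USB stick 2 (new)  [load 70/105]
  65 → USB stick 3 (new)  [load 65/105]
  15 → USB stick 2  [load 85/105]
  35 → USB stick 1  [load 100/105]
  10 → USB stick 2  [load 95/105]
3 USB sticks opened.

3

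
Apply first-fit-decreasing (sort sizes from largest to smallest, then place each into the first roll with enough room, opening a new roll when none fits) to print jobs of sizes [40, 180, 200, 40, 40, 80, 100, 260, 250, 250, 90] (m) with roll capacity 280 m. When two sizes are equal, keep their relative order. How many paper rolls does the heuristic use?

Sorted descending: 260, 250, 250, 200, 180, 100, 90, 80, 40, 40, 40.
  260 → roll 1 (new)  [load 260/280]
  250 → roll 2 (new)  [load 250/280]
  250 → roll 3 (new)  [load 250/280]
  200 → roll 4 (new)  [load 200/280]
  180 → roll 5 (new)  [load 180/280]
  100 → roll 5  [load 280/280]
  90 → roll 6 (new)  [load 90/280]
  80 → roll 4  [load 280/280]
  40 → roll 6  [load 130/280]
  40 → roll 6  [load 170/280]
  40 → roll 6  [load 210/280]
6 paper rolls opened.

6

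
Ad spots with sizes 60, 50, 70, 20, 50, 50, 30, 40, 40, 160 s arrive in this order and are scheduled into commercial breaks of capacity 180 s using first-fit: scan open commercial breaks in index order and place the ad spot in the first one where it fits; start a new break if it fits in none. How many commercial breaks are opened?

4

  60 → break 1 (new)  [load 60/180]
  50 → break 1  [load 110/180]
  70 → break 1  [load 180/180]
  20 → break 2 (new)  [load 20/180]
  50 → break 2  [load 70/180]
  50 → break 2  [load 120/180]
  30 → break 2  [load 150/180]
  40 → break 3 (new)  [load 40/180]
  40 → break 3  [load 80/180]
  160 → break 4 (new)  [load 160/180]
4 commercial breaks opened.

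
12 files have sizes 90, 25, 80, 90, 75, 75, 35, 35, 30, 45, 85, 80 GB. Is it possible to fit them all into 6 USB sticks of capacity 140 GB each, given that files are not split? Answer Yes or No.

Total = 745 GB; ⌈745/140⌉ = 6.
7 files each exceed half the capacity and cannot share a USB stick, forcing at least 7 USB sticks.
At least 7 USB sticks are required, but only 6 are allowed.

No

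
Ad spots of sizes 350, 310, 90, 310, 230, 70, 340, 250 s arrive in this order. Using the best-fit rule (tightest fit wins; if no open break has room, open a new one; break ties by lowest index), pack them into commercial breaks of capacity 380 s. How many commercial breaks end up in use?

  350 → break 1 (new)  [load 350/380]
  310 → break 2 (new)  [load 310/380]
  90 → break 3 (new)  [load 90/380]
  310 → break 4 (new)  [load 310/380]
  230 → break 3  [load 320/380]
  70 → break 2  [load 380/380]
  340 → break 5 (new)  [load 340/380]
  250 → break 6 (new)  [load 250/380]
6 commercial breaks opened.

6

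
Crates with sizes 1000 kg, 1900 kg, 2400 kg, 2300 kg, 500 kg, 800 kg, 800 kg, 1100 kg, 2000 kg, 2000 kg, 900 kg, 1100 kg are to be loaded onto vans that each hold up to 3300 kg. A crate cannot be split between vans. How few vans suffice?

Total = 2400 + 2300 + 2000 + 2000 + 1900 + 1100 + 1100 + 1000 + 900 + 800 + 800 + 500 = 16800 kg.
Lower bound: ⌈16800/3300⌉ = 6 vans.
A packing using 6 vans:
  van 1: 2400 + 900 = 3300
  van 2: 2300 + 1000 = 3300
  van 3: 2000 + 1100 = 3100
  van 4: 2000 + 1100 = 3100
  van 5: 1900 + 800 + 500 = 3200
  van 6: 800 = 800
This matches the lower bound, so 6 is optimal.

6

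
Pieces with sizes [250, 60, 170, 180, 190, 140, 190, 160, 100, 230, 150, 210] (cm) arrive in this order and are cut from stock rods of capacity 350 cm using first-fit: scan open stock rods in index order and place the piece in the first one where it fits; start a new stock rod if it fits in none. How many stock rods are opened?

  250 → stock rod 1 (new)  [load 250/350]
  60 → stock rod 1  [load 310/350]
  170 → stock rod 2 (new)  [load 170/350]
  180 → stock rod 2  [load 350/350]
  190 → stock rod 3 (new)  [load 190/350]
  140 → stock rod 3  [load 330/350]
  190 → stock rod 4 (new)  [load 190/350]
  160 → stock rod 4  [load 350/350]
  100 → stock rod 5 (new)  [load 100/350]
  230 → stock rod 5  [load 330/350]
  150 → stock rod 6 (new)  [load 150/350]
  210 → stock rod 7 (new)  [load 210/350]
7 stock rods opened.

7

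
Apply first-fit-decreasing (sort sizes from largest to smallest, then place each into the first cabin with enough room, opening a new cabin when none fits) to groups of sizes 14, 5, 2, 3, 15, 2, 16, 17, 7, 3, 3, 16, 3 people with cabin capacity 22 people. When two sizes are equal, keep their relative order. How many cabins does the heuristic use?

5

Sorted descending: 17, 16, 16, 15, 14, 7, 5, 3, 3, 3, 3, 2, 2.
  17 → cabin 1 (new)  [load 17/22]
  16 → cabin 2 (new)  [load 16/22]
  16 → cabin 3 (new)  [load 16/22]
  15 → cabin 4 (new)  [load 15/22]
  14 → cabin 5 (new)  [load 14/22]
  7 → cabin 4  [load 22/22]
  5 → cabin 1  [load 22/22]
  3 → cabin 2  [load 19/22]
  3 → cabin 2  [load 22/22]
  3 → cabin 3  [load 19/22]
  3 → cabin 3  [load 22/22]
  2 → cabin 5  [load 16/22]
  2 → cabin 5  [load 18/22]
5 cabins opened.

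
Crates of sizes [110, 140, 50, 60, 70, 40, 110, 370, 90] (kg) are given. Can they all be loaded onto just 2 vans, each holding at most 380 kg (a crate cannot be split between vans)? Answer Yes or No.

Total = 1040 kg; ⌈1040/380⌉ = 3.
At least 3 vans are required, but only 2 are allowed.

No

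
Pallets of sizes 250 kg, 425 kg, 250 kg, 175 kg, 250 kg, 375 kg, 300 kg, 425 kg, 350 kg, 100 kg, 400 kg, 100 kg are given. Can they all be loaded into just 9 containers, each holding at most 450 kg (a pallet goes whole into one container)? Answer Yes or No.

Yes

A valid assignment using 9 containers:
  container 1: 425 = 425
  container 2: 425 = 425
  container 3: 400 = 400
  container 4: 375 = 375
  container 5: 350 + 100 = 450
  container 6: 300 + 100 = 400
  container 7: 250 + 175 = 425
  container 8: 250 = 250
  container 9: 250 = 250
Every load is within 450 kg, so 9 containers suffice.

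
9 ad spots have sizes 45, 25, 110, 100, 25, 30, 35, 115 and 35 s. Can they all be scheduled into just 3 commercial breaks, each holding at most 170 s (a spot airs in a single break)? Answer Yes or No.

No

Total = 520 s; ⌈520/170⌉ = 4.
At least 4 commercial breaks are required, but only 3 are allowed.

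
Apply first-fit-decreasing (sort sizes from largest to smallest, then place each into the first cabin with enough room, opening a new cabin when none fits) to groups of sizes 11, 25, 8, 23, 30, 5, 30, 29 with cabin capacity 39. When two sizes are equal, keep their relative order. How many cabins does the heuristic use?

5

Sorted descending: 30, 30, 29, 25, 23, 11, 8, 5.
  30 → cabin 1 (new)  [load 30/39]
  30 → cabin 2 (new)  [load 30/39]
  29 → cabin 3 (new)  [load 29/39]
  25 → cabin 4 (new)  [load 25/39]
  23 → cabin 5 (new)  [load 23/39]
  11 → cabin 4  [load 36/39]
  8 → cabin 1  [load 38/39]
  5 → cabin 2  [load 35/39]
5 cabins opened.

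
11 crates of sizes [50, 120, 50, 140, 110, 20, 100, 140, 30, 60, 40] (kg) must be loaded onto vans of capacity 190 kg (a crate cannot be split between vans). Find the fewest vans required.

5

Total = 140 + 140 + 120 + 110 + 100 + 60 + 50 + 50 + 40 + 30 + 20 = 860 kg.
Lower bound: ⌈860/190⌉ = 5 vans.
A packing using 5 vans:
  van 1: 140 + 50 = 190
  van 2: 140 + 50 = 190
  van 3: 120 + 60 = 180
  van 4: 110 + 40 + 30 = 180
  van 5: 100 + 20 = 120
This matches the lower bound, so 5 is optimal.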